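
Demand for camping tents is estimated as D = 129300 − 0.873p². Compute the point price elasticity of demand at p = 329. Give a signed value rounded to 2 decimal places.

dD/dp = −2·0.873·p = -574.434. At p = 329, D = 34805.607.
Ed = (dD/dp)·(p/D) = (-574.434) × (329/34805.607) = -5.4298…

-5.43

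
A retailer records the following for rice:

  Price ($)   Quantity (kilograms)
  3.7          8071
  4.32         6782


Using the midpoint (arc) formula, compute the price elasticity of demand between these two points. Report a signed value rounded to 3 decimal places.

-1.123

%ΔQ = (6782 − 8071) / [(8071 + 6782)/2] = -1289/7426.5 = -0.173567…
%ΔP = (4.32 − 3.7) / [(3.7 + 4.32)/2] = 0.62/4.01 = 0.154613…
Arc Ed = %ΔQ / %ΔP = (-1289/7426.5) / (0.62/4.01) = -1.12259…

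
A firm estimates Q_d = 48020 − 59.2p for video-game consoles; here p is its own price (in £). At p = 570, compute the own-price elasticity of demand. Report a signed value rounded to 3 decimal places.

-2.364

At the given values, Q_d = 48020 − 59.2(570) = 14276.
∂Q_d/∂p = −59.2.
E = (-59.2) × (570/14276) = -2.36368…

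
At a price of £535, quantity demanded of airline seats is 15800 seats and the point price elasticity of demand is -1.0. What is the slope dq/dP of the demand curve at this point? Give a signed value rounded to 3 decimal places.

-29.533

Ed = (dq/dP)·(P/q) ⇒ dq/dP = Ed·q/P = (-1.0)·15800/535 = -29.53271…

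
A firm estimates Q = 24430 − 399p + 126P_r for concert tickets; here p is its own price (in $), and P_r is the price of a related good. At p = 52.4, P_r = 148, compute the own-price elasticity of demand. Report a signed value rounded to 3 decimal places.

At the given values, Q = 24430 − 399(52.4) + 126(148) = 22170.4.
∂Q/∂p = −399.
E = (-399) × (52.4/22170.4) = -0.94304…

-0.943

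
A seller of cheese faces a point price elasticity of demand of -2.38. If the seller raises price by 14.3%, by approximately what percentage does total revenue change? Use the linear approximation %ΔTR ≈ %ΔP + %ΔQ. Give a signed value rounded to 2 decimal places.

-19.73%

%ΔQ ≈ Ed × %ΔP = (-2.38) × (+14.3%) = -34.0340%
%ΔTR ≈ %ΔP + %ΔQ = (+14.3%) + (-34.0340%) = -19.7340%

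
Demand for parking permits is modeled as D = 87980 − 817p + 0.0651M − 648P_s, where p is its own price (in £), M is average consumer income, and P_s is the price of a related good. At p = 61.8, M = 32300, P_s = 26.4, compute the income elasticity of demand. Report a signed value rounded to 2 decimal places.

At the given values, D = 87980 − 817(61.8) + 0.0651(32300) − 648(26.4) = 22484.93.
∂D/∂M = 0.0651.
E = (0.0651) × (32300/22484.93) = 0.0935…

0.09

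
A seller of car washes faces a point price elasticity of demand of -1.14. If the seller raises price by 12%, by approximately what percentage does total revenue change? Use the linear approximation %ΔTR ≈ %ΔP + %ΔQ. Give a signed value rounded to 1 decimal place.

-1.7%

%ΔQ ≈ Ed × %ΔP = (-1.14) × (+12%) = -13.6800%
%ΔTR ≈ %ΔP + %ΔQ = (+12%) + (-13.6800%) = -1.6800%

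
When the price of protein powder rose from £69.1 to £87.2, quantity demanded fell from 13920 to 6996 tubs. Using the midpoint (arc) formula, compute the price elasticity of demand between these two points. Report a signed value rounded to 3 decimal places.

-2.859

%ΔQ = (6996 − 13920) / [(13920 + 6996)/2] = -6924/10458 = -0.662076…
%ΔP = (87.2 − 69.1) / [(69.1 + 87.2)/2] = 18.1/78.15 = 0.231605…
Arc Ed = %ΔQ / %ΔP = (-6924/10458) / (18.1/78.15) = -2.85863…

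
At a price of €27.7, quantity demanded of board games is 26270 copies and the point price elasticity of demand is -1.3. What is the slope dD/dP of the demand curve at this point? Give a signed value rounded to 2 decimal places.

-1232.89

Ed = (dD/dP)·(P/D) ⇒ dD/dP = Ed·D/P = (-1.3)·26270/27.7 = -1232.8880…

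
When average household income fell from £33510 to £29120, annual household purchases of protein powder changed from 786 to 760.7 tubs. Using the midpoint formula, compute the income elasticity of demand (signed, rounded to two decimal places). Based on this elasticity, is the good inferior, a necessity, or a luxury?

%ΔQ = (760.7 − 786)/[( 786 + 760.7)/2] = -25.3/773.35 = -0.032714…
%ΔIncome = (29120 − 33510)/[( 33510 + 29120)/2] = -4390/31315 = -0.140188…
E_income = (-25.3/773.35) / (-4390/31315) = 0.2333…
0 < E_income < 1 ⇒ normal good, necessity.

0.23; necessity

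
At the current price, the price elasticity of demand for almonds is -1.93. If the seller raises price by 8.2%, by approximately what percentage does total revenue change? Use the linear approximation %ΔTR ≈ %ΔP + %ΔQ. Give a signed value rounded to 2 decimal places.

-7.63%

%ΔQ ≈ Ed × %ΔP = (-1.93) × (+8.2%) = -15.8260%
%ΔTR ≈ %ΔP + %ΔQ = (+8.2%) + (-15.8260%) = -7.6260%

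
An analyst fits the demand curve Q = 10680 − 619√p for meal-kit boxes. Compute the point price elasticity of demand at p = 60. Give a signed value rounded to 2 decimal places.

dQ/dp = −619/(2√p) = -39.9563. At p = 60, Q = 5885.25.
Ed = (dQ/dp)·(p/Q) = (-39.9563) × (60/5885.25) = -0.4073…

-0.41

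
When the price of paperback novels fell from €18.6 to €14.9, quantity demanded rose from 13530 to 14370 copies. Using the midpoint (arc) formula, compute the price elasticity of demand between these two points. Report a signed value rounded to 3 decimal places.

%ΔQ = (14370 − 13530) / [(13530 + 14370)/2] = 840/13950 = 0.060215…
%ΔP = (14.9 − 18.6) / [(18.6 + 14.9)/2] = -3.7/16.75 = -0.220895…
Arc Ed = %ΔQ / %ΔP = (840/13950) / (-3.7/16.75) = -0.27259…

-0.273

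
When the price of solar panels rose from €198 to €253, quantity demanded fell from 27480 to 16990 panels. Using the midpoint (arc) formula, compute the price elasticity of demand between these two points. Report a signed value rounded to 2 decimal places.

-1.93

%ΔQ = (16990 − 27480) / [(27480 + 16990)/2] = -10490/22235 = -0.471778…
%ΔP = (253 − 198) / [(198 + 253)/2] = 55/225.5 = 0.243902…
Arc Ed = %ΔQ / %ΔP = (-10490/22235) / (55/225.5) = -1.9342…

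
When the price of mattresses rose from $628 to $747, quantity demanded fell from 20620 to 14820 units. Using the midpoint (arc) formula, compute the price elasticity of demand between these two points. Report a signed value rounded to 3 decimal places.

%ΔQ = (14820 − 20620) / [(20620 + 14820)/2] = -5800/17720 = -0.327313…
%ΔP = (747 − 628) / [(628 + 747)/2] = 119/687.5 = 0.173090…
Arc Ed = %ΔQ / %ΔP = (-5800/17720) / (119/687.5) = -1.89099…

-1.891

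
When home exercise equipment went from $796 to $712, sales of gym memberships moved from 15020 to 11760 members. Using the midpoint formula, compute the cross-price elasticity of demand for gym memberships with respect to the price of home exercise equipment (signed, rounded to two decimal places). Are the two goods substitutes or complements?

%ΔQ_{gym memberships} = (11760 − 15020)/avg = -3260/13390 = -0.243465…
%ΔP_{home exercise equipment} = (712 − 796)/avg = -84/754 = -0.111405…
E_cross = (-3260/13390) / (-84/754) = 2.1853…
E_cross > 0 ⇒ the goods are substitutes.

2.19; substitutes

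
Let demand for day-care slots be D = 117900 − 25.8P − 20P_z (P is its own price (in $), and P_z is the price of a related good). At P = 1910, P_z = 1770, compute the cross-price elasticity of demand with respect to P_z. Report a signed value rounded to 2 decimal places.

At the given values, D = 117900 − 25.8(1910) − 20(1770) = 33222.
∂D/∂P_z = -20.
E = (-20) × (1770/33222) = -1.0655…

-1.07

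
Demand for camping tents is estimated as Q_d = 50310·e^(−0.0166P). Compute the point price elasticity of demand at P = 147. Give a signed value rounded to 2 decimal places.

-2.44

dQ_d/dP = −0.0166·Q_d = -72.7775. At P = 147, Q_d = 4384.19.
Ed = (dQ_d/dP)·(P/Q_d) = (-72.7775) × (147/4384.19) = -2.4402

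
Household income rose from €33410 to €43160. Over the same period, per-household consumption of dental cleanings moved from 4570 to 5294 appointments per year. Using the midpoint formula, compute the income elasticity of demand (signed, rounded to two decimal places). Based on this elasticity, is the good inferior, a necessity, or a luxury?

%ΔQ = (5294 − 4570)/[( 4570 + 5294)/2] = 724/4932 = 0.146796…
%ΔIncome = (43160 − 33410)/[( 33410 + 43160)/2] = 9750/38285 = 0.254668…
E_income = (724/4932) / (9750/38285) = 0.5764…
0 < E_income < 1 ⇒ normal good, necessity.

0.58; necessity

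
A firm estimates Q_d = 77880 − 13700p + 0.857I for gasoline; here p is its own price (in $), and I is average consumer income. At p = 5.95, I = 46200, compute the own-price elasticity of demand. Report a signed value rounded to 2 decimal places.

At the given values, Q_d = 77880 − 13700(5.95) + 0.857(46200) = 35958.4.
∂Q_d/∂p = −13700.
E = (-13700) × (5.95/35958.4) = -2.2669…

-2.27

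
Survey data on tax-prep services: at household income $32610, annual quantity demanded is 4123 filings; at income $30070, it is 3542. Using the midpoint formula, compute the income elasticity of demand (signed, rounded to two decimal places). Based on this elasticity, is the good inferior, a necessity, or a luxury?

1.87; luxury

%ΔQ = (3542 − 4123)/[( 4123 + 3542)/2] = -581/3832.5 = -0.151598…
%ΔIncome = (30070 − 32610)/[( 32610 + 30070)/2] = -2540/31340 = -0.081046…
E_income = (-581/3832.5) / (-2540/31340) = 1.8705…
E_income > 1 ⇒ normal good, luxury.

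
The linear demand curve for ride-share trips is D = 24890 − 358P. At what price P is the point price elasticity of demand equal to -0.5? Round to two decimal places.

23.18

Ed = −358P/(24890 − 358P). Set this equal to -0.5:
358P = 0.5·(24890 − 358P) ⇒ 358P(1 + 0.5) = 0.5·24890
P = 0.5·24890 / (358·1.5) = 23.1750…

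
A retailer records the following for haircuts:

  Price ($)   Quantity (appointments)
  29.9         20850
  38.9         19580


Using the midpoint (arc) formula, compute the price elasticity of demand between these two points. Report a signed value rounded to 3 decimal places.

-0.240

%ΔQ = (19580 − 20850) / [(20850 + 19580)/2] = -1270/20215 = -0.062824…
%ΔP = (38.9 − 29.9) / [(29.9 + 38.9)/2] = 9/34.4 = 0.261627…
Arc Ed = %ΔQ / %ΔP = (-1270/20215) / (9/34.4) = -0.24012…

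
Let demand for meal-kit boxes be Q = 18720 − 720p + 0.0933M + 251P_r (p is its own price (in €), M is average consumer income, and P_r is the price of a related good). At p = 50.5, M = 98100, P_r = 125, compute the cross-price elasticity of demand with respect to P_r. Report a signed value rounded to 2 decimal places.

1.37

At the given values, Q = 18720 − 720(50.5) + 0.0933(98100) + 251(125) = 22887.73.
∂Q/∂P_r = 251.
E = (251) × (125/22887.73) = 1.3708…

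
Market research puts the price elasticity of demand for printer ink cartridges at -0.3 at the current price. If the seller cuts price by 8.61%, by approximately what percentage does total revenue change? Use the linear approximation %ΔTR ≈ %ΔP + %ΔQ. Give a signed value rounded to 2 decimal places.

%ΔQ ≈ Ed × %ΔP = (-0.3) × (-8.61%) = +2.5830%
%ΔTR ≈ %ΔP + %ΔQ = (-8.61%) + (+2.5830%) = -6.0270%

-6.03%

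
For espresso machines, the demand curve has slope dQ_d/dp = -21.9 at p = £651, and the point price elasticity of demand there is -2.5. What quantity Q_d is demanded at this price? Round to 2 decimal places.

5702.76

Ed = (dQ_d/dp)·(p/Q_d) ⇒ Q_d = (dQ_d/dp)·p/Ed = (-21.9)·651/(-2.5) = 5702.76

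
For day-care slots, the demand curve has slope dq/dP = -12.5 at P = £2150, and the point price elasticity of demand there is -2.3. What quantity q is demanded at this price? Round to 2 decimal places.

11684.78

Ed = (dq/dP)·(P/q) ⇒ q = (dq/dP)·P/Ed = (-12.5)·2150/(-2.3) = 11684.7826…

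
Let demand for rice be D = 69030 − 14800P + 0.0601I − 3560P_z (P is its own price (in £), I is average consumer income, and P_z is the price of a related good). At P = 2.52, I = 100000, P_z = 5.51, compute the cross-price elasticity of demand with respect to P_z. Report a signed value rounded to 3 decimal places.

-1.082

At the given values, D = 69030 − 14800(2.52) + 0.0601(100000) − 3560(5.51) = 18128.4.
∂D/∂P_z = -3560.
E = (-3560) × (5.51/18128.4) = -1.08203…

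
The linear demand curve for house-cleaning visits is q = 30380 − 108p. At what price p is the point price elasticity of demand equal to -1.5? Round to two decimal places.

Ed = −108p/(30380 − 108p). Set this equal to -1.5:
108p = 1.5·(30380 − 108p) ⇒ 108p(1 + 1.5) = 1.5·30380
p = 1.5·30380 / (108·2.5) = 168.7777…

168.78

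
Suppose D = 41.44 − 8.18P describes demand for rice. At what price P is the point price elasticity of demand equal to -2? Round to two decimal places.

3.38

Ed = −8.18P/(41.44 − 8.18P). Set this equal to -2:
8.18P = 2·(41.44 − 8.18P) ⇒ 8.18P(1 + 2) = 2·41.44
P = 2·41.44 / (8.18·3) = 3.3773…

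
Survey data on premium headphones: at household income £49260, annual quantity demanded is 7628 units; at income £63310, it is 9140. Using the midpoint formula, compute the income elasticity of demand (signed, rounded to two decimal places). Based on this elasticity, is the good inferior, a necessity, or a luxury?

%ΔQ = (9140 − 7628)/[( 7628 + 9140)/2] = 1512/8384 = 0.180343…
%ΔIncome = (63310 − 49260)/[( 49260 + 63310)/2] = 14050/56285 = 0.249622…
E_income = (1512/8384) / (14050/56285) = 0.7224…
0 < E_income < 1 ⇒ normal good, necessity.

0.72; necessity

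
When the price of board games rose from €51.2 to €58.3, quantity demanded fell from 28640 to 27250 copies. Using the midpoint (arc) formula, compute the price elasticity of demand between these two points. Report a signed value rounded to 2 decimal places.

%ΔQ = (27250 − 28640) / [(28640 + 27250)/2] = -1390/27945 = -0.049740…
%ΔP = (58.3 − 51.2) / [(51.2 + 58.3)/2] = 7.1/54.75 = 0.129680…
Arc Ed = %ΔQ / %ΔP = (-1390/27945) / (7.1/54.75) = -0.3835…

-0.38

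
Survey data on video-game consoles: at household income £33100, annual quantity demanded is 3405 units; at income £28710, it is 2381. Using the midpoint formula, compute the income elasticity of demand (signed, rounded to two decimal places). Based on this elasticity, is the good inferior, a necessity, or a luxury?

%ΔQ = (2381 − 3405)/[( 3405 + 2381)/2] = -1024/2893 = -0.353957…
%ΔIncome = (28710 − 33100)/[( 33100 + 28710)/2] = -4390/30905 = -0.142048…
E_income = (-1024/2893) / (-4390/30905) = 2.4918…
E_income > 1 ⇒ normal good, luxury.

2.49; luxury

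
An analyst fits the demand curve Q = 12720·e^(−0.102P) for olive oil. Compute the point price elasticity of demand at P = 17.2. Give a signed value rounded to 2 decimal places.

dQ/dP = −0.102·Q = -224.471. At P = 17.2, Q = 2200.7.
Ed = (dQ/dP)·(P/Q) = (-224.471) × (17.2/2200.7) = -1.7544

-1.75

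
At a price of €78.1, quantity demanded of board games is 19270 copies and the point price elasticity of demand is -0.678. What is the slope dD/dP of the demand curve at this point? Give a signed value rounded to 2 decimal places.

Ed = (dD/dP)·(P/D) ⇒ dD/dP = Ed·D/P = (-0.678)·19270/78.1 = -167.2862…

-167.29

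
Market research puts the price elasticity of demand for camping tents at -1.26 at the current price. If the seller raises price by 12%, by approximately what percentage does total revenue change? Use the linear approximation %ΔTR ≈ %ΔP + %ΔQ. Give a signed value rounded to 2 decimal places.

%ΔQ ≈ Ed × %ΔP = (-1.26) × (+12%) = -15.1200%
%ΔTR ≈ %ΔP + %ΔQ = (+12%) + (-15.1200%) = -3.1200%

-3.12%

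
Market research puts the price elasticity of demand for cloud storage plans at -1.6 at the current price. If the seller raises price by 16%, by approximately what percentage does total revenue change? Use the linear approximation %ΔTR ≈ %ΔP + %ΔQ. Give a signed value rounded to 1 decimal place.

-9.6%

%ΔQ ≈ Ed × %ΔP = (-1.6) × (+16%) = -25.6000%
%ΔTR ≈ %ΔP + %ΔQ = (+16%) + (-25.6000%) = -9.6000%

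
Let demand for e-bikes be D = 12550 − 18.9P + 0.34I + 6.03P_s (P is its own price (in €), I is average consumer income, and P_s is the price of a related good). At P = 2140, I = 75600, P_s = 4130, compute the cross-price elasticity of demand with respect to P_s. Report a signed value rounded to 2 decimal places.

1.10

At the given values, D = 12550 − 18.9(2140) + 0.34(75600) + 6.03(4130) = 22711.9.
∂D/∂P_s = 6.03.
E = (6.03) × (4130/22711.9) = 1.0965…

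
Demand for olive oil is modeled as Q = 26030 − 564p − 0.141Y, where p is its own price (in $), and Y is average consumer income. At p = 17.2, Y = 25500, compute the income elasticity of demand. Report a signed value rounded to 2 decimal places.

At the given values, Q = 26030 − 564(17.2) − 0.141(25500) = 12733.7.
∂Q/∂Y = -0.141.
E = (-0.141) × (25500/12733.7) = -0.2823…

-0.28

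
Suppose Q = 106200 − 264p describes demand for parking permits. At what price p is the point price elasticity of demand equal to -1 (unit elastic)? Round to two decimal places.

201.14

Ed = −264p/(106200 − 264p). Set this equal to -1:
264p = 1·(106200 − 264p) ⇒ 264p(1 + 1) = 1·106200
p = 1·106200 / (264·2) = 201.1363…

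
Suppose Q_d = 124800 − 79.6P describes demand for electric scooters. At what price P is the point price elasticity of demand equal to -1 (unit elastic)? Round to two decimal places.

783.92

Ed = −79.6P/(124800 − 79.6P). Set this equal to -1:
79.6P = 1·(124800 − 79.6P) ⇒ 79.6P(1 + 1) = 1·124800
P = 1·124800 / (79.6·2) = 783.9195…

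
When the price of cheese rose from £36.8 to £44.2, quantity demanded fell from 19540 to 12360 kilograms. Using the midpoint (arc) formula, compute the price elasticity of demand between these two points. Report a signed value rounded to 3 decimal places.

%ΔQ = (12360 − 19540) / [(19540 + 12360)/2] = -7180/15950 = -0.450156…
%ΔP = (44.2 − 36.8) / [(36.8 + 44.2)/2] = 7.4/40.5 = 0.182716…
Arc Ed = %ΔQ / %ΔP = (-7180/15950) / (7.4/40.5) = -2.46369…

-2.464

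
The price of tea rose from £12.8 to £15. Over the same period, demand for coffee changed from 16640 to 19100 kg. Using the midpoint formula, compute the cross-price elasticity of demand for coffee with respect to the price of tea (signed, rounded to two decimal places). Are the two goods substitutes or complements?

%ΔQ_{coffee} = (19100 − 16640)/avg = 2460/17870 = 0.137660…
%ΔP_{tea} = (15 − 12.8)/avg = 2.2/13.9 = 0.158273…
E_cross = (2460/17870) / (2.2/13.9) = 0.8697…
E_cross > 0 ⇒ the goods are substitutes.

0.87; substitutes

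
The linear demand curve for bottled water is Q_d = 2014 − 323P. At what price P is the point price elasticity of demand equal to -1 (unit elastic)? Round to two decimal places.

Ed = −323P/(2014 − 323P). Set this equal to -1:
323P = 1·(2014 − 323P) ⇒ 323P(1 + 1) = 1·2014
P = 1·2014 / (323·2) = 3.1176…

3.12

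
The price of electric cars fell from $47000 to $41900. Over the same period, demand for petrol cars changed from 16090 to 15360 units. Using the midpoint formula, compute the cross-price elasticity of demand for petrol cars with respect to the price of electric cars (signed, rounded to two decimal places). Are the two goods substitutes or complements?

%ΔQ_{petrol cars} = (15360 − 16090)/avg = -730/15725 = -0.046422…
%ΔP_{electric cars} = (41900 − 47000)/avg = -5100/44450 = -0.114735…
E_cross = (-730/15725) / (-5100/44450) = 0.4046…
E_cross > 0 ⇒ the goods are substitutes.

0.40; substitutes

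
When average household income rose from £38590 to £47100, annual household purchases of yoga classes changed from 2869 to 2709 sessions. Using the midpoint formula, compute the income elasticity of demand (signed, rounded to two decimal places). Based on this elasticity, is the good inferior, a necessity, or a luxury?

-0.29; inferior

%ΔQ = (2709 − 2869)/[( 2869 + 2709)/2] = -160/2789 = -0.057368…
%ΔIncome = (47100 − 38590)/[( 38590 + 47100)/2] = 8510/42845 = 0.198622…
E_income = (-160/2789) / (8510/42845) = -0.2888…
E_income < 0 ⇒ inferior good.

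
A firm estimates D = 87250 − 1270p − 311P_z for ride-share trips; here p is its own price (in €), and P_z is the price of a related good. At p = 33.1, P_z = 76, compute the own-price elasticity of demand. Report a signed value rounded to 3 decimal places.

-1.948

At the given values, D = 87250 − 1270(33.1) − 311(76) = 21577.
∂D/∂p = −1270.
E = (-1270) × (33.1/21577) = -1.94823…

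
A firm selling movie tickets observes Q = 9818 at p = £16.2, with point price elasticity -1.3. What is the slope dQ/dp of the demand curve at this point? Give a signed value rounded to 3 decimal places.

Ed = (dQ/dp)·(p/Q) ⇒ dQ/dp = Ed·Q/p = (-1.3)·9818/16.2 = -787.86419…

-787.864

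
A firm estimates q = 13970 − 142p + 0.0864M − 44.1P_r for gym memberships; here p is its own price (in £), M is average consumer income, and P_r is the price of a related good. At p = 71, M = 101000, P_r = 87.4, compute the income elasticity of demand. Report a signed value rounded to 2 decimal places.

At the given values, q = 13970 − 142(71) + 0.0864(101000) − 44.1(87.4) = 8760.06.
∂q/∂M = 0.0864.
E = (0.0864) × (101000/8760.06) = 0.9961…

1.00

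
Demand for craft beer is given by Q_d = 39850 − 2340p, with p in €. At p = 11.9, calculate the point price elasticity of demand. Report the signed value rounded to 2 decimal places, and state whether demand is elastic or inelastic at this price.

dQ_d/dp = −2340. At p = 11.9, Q_d = 39850 − 2340(11.9) = 12004.
Ed = (dQ_d/dp)·(p/Q_d) = −2340 × (11.9/12004) = -2.3197…
|Ed| = 2.32 > 1, so demand is elastic.

-2.32; elastic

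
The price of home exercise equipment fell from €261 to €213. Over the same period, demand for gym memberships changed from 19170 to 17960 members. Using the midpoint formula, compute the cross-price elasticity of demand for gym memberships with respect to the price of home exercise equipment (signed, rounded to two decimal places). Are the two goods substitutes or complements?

%ΔQ_{gym memberships} = (17960 − 19170)/avg = -1210/18565 = -0.065176…
%ΔP_{home exercise equipment} = (213 − 261)/avg = -48/237 = -0.202531…
E_cross = (-1210/18565) / (-48/237) = 0.3218…
E_cross > 0 ⇒ the goods are substitutes.

0.32; substitutes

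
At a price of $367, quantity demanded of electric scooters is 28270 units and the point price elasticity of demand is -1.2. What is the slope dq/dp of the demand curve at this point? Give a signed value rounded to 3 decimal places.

Ed = (dq/dp)·(p/q) ⇒ dq/dp = Ed·q/p = (-1.2)·28270/367 = -92.43596…

-92.436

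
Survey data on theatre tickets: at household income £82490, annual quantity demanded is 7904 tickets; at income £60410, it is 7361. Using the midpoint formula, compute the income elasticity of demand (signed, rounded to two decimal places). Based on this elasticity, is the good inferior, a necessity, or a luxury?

0.23; necessity

%ΔQ = (7361 − 7904)/[( 7904 + 7361)/2] = -543/7632.5 = -0.071143…
%ΔIncome = (60410 − 82490)/[( 82490 + 60410)/2] = -22080/71450 = -0.309027…
E_income = (-543/7632.5) / (-22080/71450) = 0.2302…
0 < E_income < 1 ⇒ normal good, necessity.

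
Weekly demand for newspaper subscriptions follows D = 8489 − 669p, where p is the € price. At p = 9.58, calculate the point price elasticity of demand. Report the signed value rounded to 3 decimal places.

dD/dp = −669. At p = 9.58, D = 8489 − 669(9.58) = 2079.98.
Ed = (dD/dp)·(p/D) = −669 × (9.58/2079.98) = -3.08128…

-3.081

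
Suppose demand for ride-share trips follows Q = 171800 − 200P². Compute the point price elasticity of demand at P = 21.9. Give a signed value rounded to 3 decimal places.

-2.528

dQ/dP = −2·200·P = -8760. At P = 21.9, Q = 75878.
Ed = (dQ/dP)·(P/Q) = (-8760) × (21.9/75878) = -2.52832…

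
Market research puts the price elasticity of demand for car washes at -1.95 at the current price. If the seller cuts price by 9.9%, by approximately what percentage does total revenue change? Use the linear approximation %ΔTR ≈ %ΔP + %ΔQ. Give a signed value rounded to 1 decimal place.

+9.4%

%ΔQ ≈ Ed × %ΔP = (-1.95) × (-9.9%) = +19.3050%
%ΔTR ≈ %ΔP + %ΔQ = (-9.9%) + (+19.3050%) = +9.4050%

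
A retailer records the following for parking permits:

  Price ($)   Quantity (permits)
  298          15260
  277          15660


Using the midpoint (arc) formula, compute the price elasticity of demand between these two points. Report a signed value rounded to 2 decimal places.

%ΔQ = (15660 − 15260) / [(15260 + 15660)/2] = 400/15460 = 0.025873…
%ΔP = (277 − 298) / [(298 + 277)/2] = -21/287.5 = -0.073043…
Arc Ed = %ΔQ / %ΔP = (400/15460) / (-21/287.5) = -0.3542…

-0.35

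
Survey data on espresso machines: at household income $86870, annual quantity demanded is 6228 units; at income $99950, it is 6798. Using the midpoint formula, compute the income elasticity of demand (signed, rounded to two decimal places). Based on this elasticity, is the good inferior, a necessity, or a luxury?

0.62; necessity

%ΔQ = (6798 − 6228)/[( 6228 + 6798)/2] = 570/6513 = 0.087517…
%ΔIncome = (99950 − 86870)/[( 86870 + 99950)/2] = 13080/93410 = 0.140027…
E_income = (570/6513) / (13080/93410) = 0.6249…
0 < E_income < 1 ⇒ normal good, necessity.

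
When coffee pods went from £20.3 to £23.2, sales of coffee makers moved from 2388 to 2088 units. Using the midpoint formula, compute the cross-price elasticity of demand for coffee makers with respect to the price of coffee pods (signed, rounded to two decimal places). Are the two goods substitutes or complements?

-1.01; complements

%ΔQ_{coffee makers} = (2088 − 2388)/avg = -300/2238 = -0.134048…
%ΔP_{coffee pods} = (23.2 − 20.3)/avg = 2.9/21.75 = 0.133333…
E_cross = (-300/2238) / (2.9/21.75) = -1.0053…
E_cross < 0 ⇒ the goods are complements.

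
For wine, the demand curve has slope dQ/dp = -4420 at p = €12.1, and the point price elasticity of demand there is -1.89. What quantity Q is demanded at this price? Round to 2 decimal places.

28297.35

Ed = (dQ/dp)·(p/Q) ⇒ Q = (dQ/dp)·p/Ed = (-4420)·12.1/(-1.89) = 28297.3544…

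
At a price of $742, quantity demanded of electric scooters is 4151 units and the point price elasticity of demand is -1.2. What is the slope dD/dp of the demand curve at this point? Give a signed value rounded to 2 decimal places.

Ed = (dD/dp)·(p/D) ⇒ dD/dp = Ed·D/p = (-1.2)·4151/742 = -6.7132…

-6.71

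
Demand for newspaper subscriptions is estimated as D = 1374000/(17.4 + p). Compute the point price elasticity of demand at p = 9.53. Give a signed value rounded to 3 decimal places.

dD/dp = −1374000/(17.4 + p)² = -1894.58. At p = 9.53, D = 51021.2.
Ed = (dD/dp)·(p/D) = (-1894.58) × (9.53/51021.2) = -0.35388…

-0.354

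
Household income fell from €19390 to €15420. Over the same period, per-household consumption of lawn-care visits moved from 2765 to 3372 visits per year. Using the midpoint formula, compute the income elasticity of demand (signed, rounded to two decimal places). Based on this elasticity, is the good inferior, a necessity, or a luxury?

-0.87; inferior

%ΔQ = (3372 − 2765)/[( 2765 + 3372)/2] = 607/3068.5 = 0.197816…
%ΔIncome = (15420 − 19390)/[( 19390 + 15420)/2] = -3970/17405 = -0.228095…
E_income = (607/3068.5) / (-3970/17405) = -0.8672…
E_income < 0 ⇒ inferior good.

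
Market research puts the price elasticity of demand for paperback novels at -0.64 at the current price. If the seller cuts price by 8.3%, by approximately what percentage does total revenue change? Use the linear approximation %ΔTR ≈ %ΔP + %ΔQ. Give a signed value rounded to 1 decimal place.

-3.0%

%ΔQ ≈ Ed × %ΔP = (-0.64) × (-8.3%) = +5.3120%
%ΔTR ≈ %ΔP + %ΔQ = (-8.3%) + (+5.3120%) = -2.9880%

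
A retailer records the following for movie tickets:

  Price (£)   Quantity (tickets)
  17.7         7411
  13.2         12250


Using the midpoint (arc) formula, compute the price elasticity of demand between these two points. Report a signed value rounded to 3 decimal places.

-1.690

%ΔQ = (12250 − 7411) / [(7411 + 12250)/2] = 4839/9830.5 = 0.492243…
%ΔP = (13.2 − 17.7) / [(17.7 + 13.2)/2] = -4.5/15.45 = -0.291262…
Arc Ed = %ΔQ / %ΔP = (4839/9830.5) / (-4.5/15.45) = -1.69003…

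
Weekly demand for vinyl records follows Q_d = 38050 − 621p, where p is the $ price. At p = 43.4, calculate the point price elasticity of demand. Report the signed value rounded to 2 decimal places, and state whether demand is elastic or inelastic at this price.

dQ_d/dp = −621. At p = 43.4, Q_d = 38050 − 621(43.4) = 11098.6.
Ed = (dQ_d/dp)·(p/Q_d) = −621 × (43.4/11098.6) = -2.4283…
|Ed| = 2.43 > 1, so demand is elastic.

-2.43; elastic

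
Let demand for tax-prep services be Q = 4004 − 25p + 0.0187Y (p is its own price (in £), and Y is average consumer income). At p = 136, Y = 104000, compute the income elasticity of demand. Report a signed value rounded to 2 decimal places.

At the given values, Q = 4004 − 25(136) + 0.0187(104000) = 2548.8.
∂Q/∂Y = 0.0187.
E = (0.0187) × (104000/2548.8) = 0.7630…

0.76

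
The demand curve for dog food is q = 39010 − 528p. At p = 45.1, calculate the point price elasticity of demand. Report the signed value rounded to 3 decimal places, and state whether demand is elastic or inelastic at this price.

-1.567; elastic

dq/dp = −528. At p = 45.1, q = 39010 − 528(45.1) = 15197.2.
Ed = (dq/dp)·(p/q) = −528 × (45.1/15197.2) = -1.56692…
|Ed| = 1.567 > 1, so demand is elastic.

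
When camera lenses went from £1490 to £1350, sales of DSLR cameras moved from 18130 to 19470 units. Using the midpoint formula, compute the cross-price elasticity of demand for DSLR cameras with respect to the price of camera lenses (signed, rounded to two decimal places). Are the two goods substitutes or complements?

%ΔQ_{DSLR cameras} = (19470 − 18130)/avg = 1340/18800 = 0.071276…
%ΔP_{camera lenses} = (1350 − 1490)/avg = -140/1420 = -0.098591…
E_cross = (1340/18800) / (-140/1420) = -0.7229…
E_cross < 0 ⇒ the goods are complements.

-0.72; complements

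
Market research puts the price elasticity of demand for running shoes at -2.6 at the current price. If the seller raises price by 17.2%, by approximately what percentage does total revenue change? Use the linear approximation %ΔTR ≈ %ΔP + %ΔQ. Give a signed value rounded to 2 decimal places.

-27.52%

%ΔQ ≈ Ed × %ΔP = (-2.6) × (+17.2%) = -44.7200%
%ΔTR ≈ %ΔP + %ΔQ = (+17.2%) + (-44.7200%) = -27.5200%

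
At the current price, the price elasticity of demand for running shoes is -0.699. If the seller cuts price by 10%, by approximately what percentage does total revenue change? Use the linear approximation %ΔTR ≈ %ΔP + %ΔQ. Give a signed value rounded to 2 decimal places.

-3.01%

%ΔQ ≈ Ed × %ΔP = (-0.699) × (-10%) = +6.9900%
%ΔTR ≈ %ΔP + %ΔQ = (-10%) + (+6.9900%) = -3.0100%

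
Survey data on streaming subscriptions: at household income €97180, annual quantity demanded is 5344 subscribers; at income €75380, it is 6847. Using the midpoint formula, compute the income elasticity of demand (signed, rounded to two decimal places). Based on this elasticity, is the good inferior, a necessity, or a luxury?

-0.98; inferior

%ΔQ = (6847 − 5344)/[( 5344 + 6847)/2] = 1503/6095.5 = 0.246575…
%ΔIncome = (75380 − 97180)/[( 97180 + 75380)/2] = -21800/86280 = -0.252665…
E_income = (1503/6095.5) / (-21800/86280) = -0.9758…
E_income < 0 ⇒ inferior good.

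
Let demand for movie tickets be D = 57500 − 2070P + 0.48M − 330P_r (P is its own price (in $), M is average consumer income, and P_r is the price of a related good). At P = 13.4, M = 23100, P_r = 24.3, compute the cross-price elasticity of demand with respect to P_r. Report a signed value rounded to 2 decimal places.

-0.24

At the given values, D = 57500 − 2070(13.4) + 0.48(23100) − 330(24.3) = 32831.
∂D/∂P_r = -330.
E = (-330) × (24.3/32831) = -0.2442…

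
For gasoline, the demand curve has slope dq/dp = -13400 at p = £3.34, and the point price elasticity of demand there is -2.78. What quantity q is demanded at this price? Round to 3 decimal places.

Ed = (dq/dp)·(p/q) ⇒ q = (dq/dp)·p/Ed = (-13400)·3.34/(-2.78) = 16099.28057…

16099.281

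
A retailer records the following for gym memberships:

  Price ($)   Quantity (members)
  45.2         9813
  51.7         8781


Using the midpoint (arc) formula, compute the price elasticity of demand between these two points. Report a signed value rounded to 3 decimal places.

%ΔQ = (8781 − 9813) / [(9813 + 8781)/2] = -1032/9297 = -0.111003…
%ΔP = (51.7 − 45.2) / [(45.2 + 51.7)/2] = 6.5/48.45 = 0.134158…
Arc Ed = %ΔQ / %ΔP = (-1032/9297) / (6.5/48.45) = -0.82740…

-0.827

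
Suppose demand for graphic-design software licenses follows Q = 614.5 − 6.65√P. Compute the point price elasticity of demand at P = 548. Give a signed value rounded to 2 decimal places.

-0.17

dQ/dP = −6.65/(2√P) = -0.142037. At P = 548, Q = 458.827.
Ed = (dQ/dP)·(P/Q) = (-0.142037) × (548/458.827) = -0.1696…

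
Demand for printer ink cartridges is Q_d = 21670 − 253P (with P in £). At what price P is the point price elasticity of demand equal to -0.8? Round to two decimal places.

Ed = −253P/(21670 − 253P). Set this equal to -0.8:
253P = 0.8·(21670 − 253P) ⇒ 253P(1 + 0.8) = 0.8·21670
P = 0.8·21670 / (253·1.8) = 38.0676…

38.07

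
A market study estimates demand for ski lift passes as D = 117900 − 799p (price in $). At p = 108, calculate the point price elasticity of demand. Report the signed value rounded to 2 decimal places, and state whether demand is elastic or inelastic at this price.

-2.73; elastic

dD/dp = −799. At p = 108, D = 117900 − 799(108) = 31608.
Ed = (dD/dp)·(p/D) = −799 × (108/31608) = -2.7300…
|Ed| = 2.73 > 1, so demand is elastic.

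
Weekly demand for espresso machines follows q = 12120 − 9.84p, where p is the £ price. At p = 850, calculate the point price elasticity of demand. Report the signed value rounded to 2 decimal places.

-2.23

dq/dp = −9.84. At p = 850, q = 12120 − 9.84(850) = 3756.
Ed = (dq/dp)·(p/q) = −9.84 × (850/3756) = -2.2268…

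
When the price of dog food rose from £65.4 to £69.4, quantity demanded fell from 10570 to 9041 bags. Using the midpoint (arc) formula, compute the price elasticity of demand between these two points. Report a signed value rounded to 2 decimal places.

%ΔQ = (9041 − 10570) / [(10570 + 9041)/2] = -1529/9805.5 = -0.155932…
%ΔP = (69.4 − 65.4) / [(65.4 + 69.4)/2] = 4/67.4 = 0.059347…
Arc Ed = %ΔQ / %ΔP = (-1529/9805.5) / (4/67.4) = -2.6274…

-2.63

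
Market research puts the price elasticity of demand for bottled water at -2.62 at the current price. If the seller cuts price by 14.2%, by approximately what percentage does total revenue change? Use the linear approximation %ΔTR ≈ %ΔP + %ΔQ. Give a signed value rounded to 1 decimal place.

+23.0%

%ΔQ ≈ Ed × %ΔP = (-2.62) × (-14.2%) = +37.2040%
%ΔTR ≈ %ΔP + %ΔQ = (-14.2%) + (+37.2040%) = +23.0040%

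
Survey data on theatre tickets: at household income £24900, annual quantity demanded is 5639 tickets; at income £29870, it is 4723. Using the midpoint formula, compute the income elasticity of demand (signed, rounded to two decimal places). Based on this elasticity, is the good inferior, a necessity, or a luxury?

-0.97; inferior

%ΔQ = (4723 − 5639)/[( 5639 + 4723)/2] = -916/5181 = -0.176799…
%ΔIncome = (29870 − 24900)/[( 24900 + 29870)/2] = 4970/27385 = 0.181486…
E_income = (-916/5181) / (4970/27385) = -0.9741…
E_income < 0 ⇒ inferior good.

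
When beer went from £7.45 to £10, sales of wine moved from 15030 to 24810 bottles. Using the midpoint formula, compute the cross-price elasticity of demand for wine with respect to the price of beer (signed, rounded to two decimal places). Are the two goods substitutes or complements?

1.68; substitutes

%ΔQ_{wine} = (24810 − 15030)/avg = 9780/19920 = 0.490963…
%ΔP_{beer} = (10 − 7.45)/avg = 2.55/8.725 = 0.292263…
E_cross = (9780/19920) / (2.55/8.725) = 1.6798…
E_cross > 0 ⇒ the goods are substitutes.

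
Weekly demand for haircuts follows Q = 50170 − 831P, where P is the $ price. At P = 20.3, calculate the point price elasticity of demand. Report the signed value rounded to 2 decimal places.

-0.51

dQ/dP = −831. At P = 20.3, Q = 50170 − 831(20.3) = 33300.7.
Ed = (dQ/dP)·(P/Q) = −831 × (20.3/33300.7) = -0.5065…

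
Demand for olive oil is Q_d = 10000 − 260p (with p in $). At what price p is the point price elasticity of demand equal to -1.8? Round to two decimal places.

24.73

Ed = −260p/(10000 − 260p). Set this equal to -1.8:
260p = 1.8·(10000 − 260p) ⇒ 260p(1 + 1.8) = 1.8·10000
p = 1.8·10000 / (260·2.8) = 24.7252…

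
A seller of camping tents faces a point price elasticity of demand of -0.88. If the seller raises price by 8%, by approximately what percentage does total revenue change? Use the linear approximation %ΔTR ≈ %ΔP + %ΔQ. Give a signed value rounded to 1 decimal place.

+1.0%

%ΔQ ≈ Ed × %ΔP = (-0.88) × (+8%) = -7.0400%
%ΔTR ≈ %ΔP + %ΔQ = (+8%) + (-7.0400%) = +0.9600%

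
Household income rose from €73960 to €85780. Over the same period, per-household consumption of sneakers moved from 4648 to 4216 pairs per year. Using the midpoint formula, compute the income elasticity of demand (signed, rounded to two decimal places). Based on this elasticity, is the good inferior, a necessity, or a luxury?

%ΔQ = (4216 − 4648)/[( 4648 + 4216)/2] = -432/4432 = -0.097472…
%ΔIncome = (85780 − 73960)/[( 73960 + 85780)/2] = 11820/79870 = 0.147990…
E_income = (-432/4432) / (11820/79870) = -0.6586…
E_income < 0 ⇒ inferior good.

-0.66; inferior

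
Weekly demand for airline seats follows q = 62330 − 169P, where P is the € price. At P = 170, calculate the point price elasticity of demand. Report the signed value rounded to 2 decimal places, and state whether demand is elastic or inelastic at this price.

dq/dP = −169. At P = 170, q = 62330 − 169(170) = 33600.
Ed = (dq/dP)·(P/q) = −169 × (170/33600) = -0.8550…
|Ed| = 0.86 < 1, so demand is inelastic.

-0.86; inelastic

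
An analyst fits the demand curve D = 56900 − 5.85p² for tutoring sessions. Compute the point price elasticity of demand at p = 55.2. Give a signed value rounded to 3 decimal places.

dD/dp = −2·5.85·p = -645.84. At p = 55.2, D = 39074.816.
Ed = (dD/dp)·(p/D) = (-645.84) × (55.2/39074.816) = -0.91236…

-0.912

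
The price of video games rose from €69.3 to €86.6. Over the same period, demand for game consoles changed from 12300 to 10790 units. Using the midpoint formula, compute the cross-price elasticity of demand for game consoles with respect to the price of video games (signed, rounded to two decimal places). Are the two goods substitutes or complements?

-0.59; complements

%ΔQ_{game consoles} = (10790 − 12300)/avg = -1510/11545 = -0.130792…
%ΔP_{video games} = (86.6 − 69.3)/avg = 17.3/77.95 = 0.221937…
E_cross = (-1510/11545) / (17.3/77.95) = -0.5893…
E_cross < 0 ⇒ the goods are complements.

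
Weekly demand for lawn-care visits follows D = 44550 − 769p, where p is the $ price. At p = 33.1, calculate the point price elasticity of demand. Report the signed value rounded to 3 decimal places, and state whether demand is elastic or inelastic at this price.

dD/dp = −769. At p = 33.1, D = 44550 − 769(33.1) = 19096.1.
Ed = (dD/dp)·(p/D) = −769 × (33.1/19096.1) = -1.33293…
|Ed| = 1.333 > 1, so demand is elastic.

-1.333; elastic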